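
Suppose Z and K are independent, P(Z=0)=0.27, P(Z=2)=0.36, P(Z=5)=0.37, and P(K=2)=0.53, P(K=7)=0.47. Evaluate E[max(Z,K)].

4.9383

E[max(Z,K)] = Σ_z Σ_k max(z,k) · P(Z=z)P(K=k)
 = 2·0.1431 + 7·0.1269 + 2·0.1908 + 7·0.1692 + 5·0.1961 + 7·0.1739
 = 0.2862 + 0.8883 + 0.3816 + 1.1844 + 0.9805 + 1.2173
 = 4.9383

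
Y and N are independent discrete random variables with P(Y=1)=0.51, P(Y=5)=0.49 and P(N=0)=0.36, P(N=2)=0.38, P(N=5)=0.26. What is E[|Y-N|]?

2.3484

E[|Y-N|] = Σ_y Σ_n |y-n| · P(Y=y)P(N=n)
 = 1·0.1836 + 1·0.1938 + 4·0.1326 + 5·0.1764 + 3·0.1862 + 0·0.1274
 = 0.1836 + 0.1938 + 0.5304 + 0.882 + 0.5586 + 0
 = 2.3484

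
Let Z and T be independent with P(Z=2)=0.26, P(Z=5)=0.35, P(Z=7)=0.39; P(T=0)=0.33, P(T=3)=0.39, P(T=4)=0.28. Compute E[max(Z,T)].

E[max(Z,T)] = Σ_z Σ_t max(z,t) · P(Z=z)P(T=t)
 = 2·0.0858 + 3·0.1014 + 4·0.0728 + 5·0.1155 + 5·0.1365 + 5·0.098 + 7·0.1287 + 7·0.1521 + 7·0.1092
 = 0.1716 + 0.3042 + 0.2912 + 0.5775 + 0.6825 + 0.49 + 0.9009 + 1.0647 + 0.7644
 = 5.247

5.247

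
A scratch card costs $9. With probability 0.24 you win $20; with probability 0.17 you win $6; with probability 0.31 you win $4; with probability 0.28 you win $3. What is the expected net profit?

-1.1

E[payout] = 20·0.24 + 6·0.17 + 4·0.31 + 3·0.28
 = 4.8 + 1.02 + 1.24 + 0.84
 = 7.9
Net = 7.9 - 9 = -1.1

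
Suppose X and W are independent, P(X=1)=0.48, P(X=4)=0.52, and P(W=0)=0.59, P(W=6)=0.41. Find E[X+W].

E[X+W] = Σ_x Σ_w (x+w) · P(X=x)P(W=w)
 = 1·0.2832 + 7·0.1968 + 4·0.3068 + 10·0.2132
 = 0.2832 + 1.3776 + 1.2272 + 2.132
 = 5.02

5.02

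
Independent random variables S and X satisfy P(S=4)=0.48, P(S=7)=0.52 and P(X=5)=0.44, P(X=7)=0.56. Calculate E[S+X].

E[S+X] = Σ_s Σ_x (s+x) · P(S=s)P(X=x)
 = 9·0.2112 + 11·0.2688 + 12·0.2288 + 14·0.2912
 = 1.9008 + 2.9568 + 2.7456 + 4.0768
 = 11.68

11.68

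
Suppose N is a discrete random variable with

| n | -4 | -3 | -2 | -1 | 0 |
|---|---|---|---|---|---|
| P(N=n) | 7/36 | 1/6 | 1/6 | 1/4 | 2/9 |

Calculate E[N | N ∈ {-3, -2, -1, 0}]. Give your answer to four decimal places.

P(N ∈ {-3, -2, -1, 0}) = 1/6 + 1/6 + 1/4 + 2/9 = 29/36.
E[N | N ∈ {-3, -2, -1, 0}] = [(-3)·1/6 + (-2)·1/6 + (-1)·1/4 + 0·2/9] / (29/36)
 = -13/12 / (29/36)
 = -39/29

-1.3448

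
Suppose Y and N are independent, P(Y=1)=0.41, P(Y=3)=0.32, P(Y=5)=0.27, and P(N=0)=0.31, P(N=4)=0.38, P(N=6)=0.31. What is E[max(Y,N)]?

4.3258

E[max(Y,N)] = Σ_y Σ_n max(y,n) · P(Y=y)P(N=n)
 = 1·0.1271 + 4·0.1558 + 6·0.1271 + 3·0.0992 + 4·0.1216 + 6·0.0992 + 5·0.0837 + 5·0.1026 + 6·0.0837
 = 0.1271 + 0.6232 + 0.7626 + 0.2976 + 0.4864 + 0.5952 + 0.4185 + 0.513 + 0.5022
 = 4.3258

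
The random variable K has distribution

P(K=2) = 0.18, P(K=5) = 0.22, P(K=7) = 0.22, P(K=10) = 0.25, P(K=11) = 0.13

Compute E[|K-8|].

2.85

E[|K-8|] = Σ |k-8|·P(K=k)
 = 6·0.18 + 3·0.22 + 1·0.22 + 2·0.25 + 3·0.13
 = 1.08 + 0.66 + 0.22 + 0.5 + 0.39
 = 2.85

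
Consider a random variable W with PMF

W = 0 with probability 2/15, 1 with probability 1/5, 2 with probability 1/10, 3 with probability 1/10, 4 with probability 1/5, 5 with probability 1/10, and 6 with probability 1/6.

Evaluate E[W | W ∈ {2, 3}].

P(W ∈ {2, 3}) = 1/10 + 1/10 = 1/5.
E[W | W ∈ {2, 3}] = [2·1/10 + 3·1/10] / (1/5)
 = 1/2 / (1/5)
 = 5/2

2.5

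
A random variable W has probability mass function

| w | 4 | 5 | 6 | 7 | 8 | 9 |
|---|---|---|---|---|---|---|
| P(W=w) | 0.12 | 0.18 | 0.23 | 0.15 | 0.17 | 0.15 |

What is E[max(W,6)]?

E[max(W,6)] = Σ max(w,6)·P(W=w)
 = 6·0.12 + 6·0.18 + 6·0.23 + 7·0.15 + 8·0.17 + 9·0.15
 = 0.72 + 1.08 + 1.38 + 1.05 + 1.36 + 1.35
 = 6.94

6.94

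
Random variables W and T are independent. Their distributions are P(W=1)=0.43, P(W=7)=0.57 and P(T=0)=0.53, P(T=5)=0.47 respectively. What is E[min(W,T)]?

1.5416

E[min(W,T)] = Σ_w Σ_t min(w,t) · P(W=w)P(T=t)
 = 0·0.2279 + 1·0.2021 + 0·0.3021 + 5·0.2679
 = 0 + 0.2021 + 0 + 1.3395
 = 1.5416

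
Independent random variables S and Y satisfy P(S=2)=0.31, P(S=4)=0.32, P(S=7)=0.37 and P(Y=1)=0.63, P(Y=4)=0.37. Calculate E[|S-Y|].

E[|S-Y|] = Σ_s Σ_y |s-y| · P(S=s)P(Y=y)
 = 1·0.1953 + 2·0.1147 + 3·0.2016 + 0·0.1184 + 6·0.2331 + 3·0.1369
 = 0.1953 + 0.2294 + 0.6048 + 0 + 1.3986 + 0.4107
 = 2.8388

2.8388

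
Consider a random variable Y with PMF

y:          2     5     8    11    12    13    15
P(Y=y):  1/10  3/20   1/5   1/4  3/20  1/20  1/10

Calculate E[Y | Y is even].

P(Y is even) = 1/10 + 1/5 + 3/20 = 9/20.
E[Y | Y is even] = [2·1/10 + 8·1/5 + 12·3/20] / (9/20)
 = 18/5 / (9/20)
 = 8

8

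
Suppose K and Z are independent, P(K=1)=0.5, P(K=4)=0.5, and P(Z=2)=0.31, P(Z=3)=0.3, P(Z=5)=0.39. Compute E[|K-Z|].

E[|K-Z|] = Σ_k Σ_z |k-z| · P(K=k)P(Z=z)
 = 1·0.155 + 2·0.15 + 4·0.195 + 2·0.155 + 1·0.15 + 1·0.195
 = 0.155 + 0.3 + 0.78 + 0.31 + 0.15 + 0.195
 = 1.89

1.89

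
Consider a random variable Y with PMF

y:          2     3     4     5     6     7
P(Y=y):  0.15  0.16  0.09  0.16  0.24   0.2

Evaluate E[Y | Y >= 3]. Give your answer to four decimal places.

P(Y >= 3) = 0.16 + 0.09 + 0.16 + 0.24 + 0.2 = 0.85.
E[Y | Y >= 3] = [3·0.16 + 4·0.09 + 5·0.16 + 6·0.24 + 7·0.2] / 0.85
 = 4.48 / 0.85
 = 448/85

5.2706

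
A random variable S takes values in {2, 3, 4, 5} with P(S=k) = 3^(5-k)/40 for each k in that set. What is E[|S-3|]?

0.8

E[|S-3|] = Σ |s-3|·P(S=s)
 = 1·27/40 + 0·9/40 + 1·3/40 + 2·1/40
 = 27/40 + 0 + 3/40 + 1/20
 = 4/5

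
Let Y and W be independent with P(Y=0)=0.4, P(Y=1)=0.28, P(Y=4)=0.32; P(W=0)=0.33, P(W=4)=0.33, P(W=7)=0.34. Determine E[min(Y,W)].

E[min(Y,W)] = Σ_y Σ_w min(y,w) · P(Y=y)P(W=w)
 = 0·0.132 + 0·0.132 + 0·0.136 + 0·0.0924 + 1·0.0924 + 1·0.0952 + 0·0.1056 + 4·0.1056 + 4·0.1088
 = 0 + 0 + 0 + 0 + 0.0924 + 0.0952 + 0 + 0.4224 + 0.4352
 = 1.0452

1.0452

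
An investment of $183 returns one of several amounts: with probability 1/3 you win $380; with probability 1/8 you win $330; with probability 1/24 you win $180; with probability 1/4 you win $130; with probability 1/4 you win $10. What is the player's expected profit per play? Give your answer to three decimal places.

E[payout] = 380·1/3 + 330·1/8 + 180·1/24 + 130·1/4 + 10·1/4
 = 380/3 + 165/4 + 15/2 + 65/2 + 5/2
 = 2525/12
Net = 2525/12 - 183 = 329/12

27.417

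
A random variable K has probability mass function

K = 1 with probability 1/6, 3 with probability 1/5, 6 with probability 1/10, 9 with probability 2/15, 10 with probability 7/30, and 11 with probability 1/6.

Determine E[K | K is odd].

5.7

P(K is odd) = 1/6 + 1/5 + 2/15 + 1/6 = 2/3.
E[K | K is odd] = [1·1/6 + 3·1/5 + 9·2/15 + 11·1/6] / (2/3)
 = 19/5 / (2/3)
 = 57/10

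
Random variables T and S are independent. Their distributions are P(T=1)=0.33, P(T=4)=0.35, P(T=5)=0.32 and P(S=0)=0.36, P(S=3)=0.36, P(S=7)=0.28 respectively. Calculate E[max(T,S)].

4.5952

E[max(T,S)] = Σ_t Σ_s max(t,s) · P(T=t)P(S=s)
 = 1·0.1188 + 3·0.1188 + 7·0.0924 + 4·0.126 + 4·0.126 + 7·0.098 + 5·0.1152 + 5·0.1152 + 7·0.0896
 = 0.1188 + 0.3564 + 0.6468 + 0.504 + 0.504 + 0.686 + 0.576 + 0.576 + 0.6272
 = 4.5952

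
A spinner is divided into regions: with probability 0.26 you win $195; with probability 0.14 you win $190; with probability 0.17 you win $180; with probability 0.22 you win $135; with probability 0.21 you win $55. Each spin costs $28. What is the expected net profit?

121.15

E[payout] = 195·0.26 + 190·0.14 + 180·0.17 + 135·0.22 + 55·0.21
 = 50.7 + 26.6 + 30.6 + 29.7 + 11.55
 = 149.15
Net = 149.15 - 28 = 121.15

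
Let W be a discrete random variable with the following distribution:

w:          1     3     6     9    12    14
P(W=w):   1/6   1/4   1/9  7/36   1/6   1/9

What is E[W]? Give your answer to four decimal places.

6.8889

E[W] = Σ w·P(W=w)
 = 1·1/6 + 3·1/4 + 6·1/9 + 9·7/36 + 12·1/6 + 14·1/9
 = 1/6 + 3/4 + 2/3 + 7/4 + 2 + 14/9
 = 62/9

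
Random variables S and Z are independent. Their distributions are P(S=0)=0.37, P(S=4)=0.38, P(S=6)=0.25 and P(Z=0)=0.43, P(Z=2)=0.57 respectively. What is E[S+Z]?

4.16

E[S+Z] = Σ_s Σ_z (s+z) · P(S=s)P(Z=z)
 = 0·0.1591 + 2·0.2109 + 4·0.1634 + 6·0.2166 + 6·0.1075 + 8·0.1425
 = 0 + 0.4218 + 0.6536 + 1.2996 + 0.645 + 1.14
 = 4.16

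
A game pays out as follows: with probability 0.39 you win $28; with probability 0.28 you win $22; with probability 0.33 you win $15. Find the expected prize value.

E[payout] = 28·0.39 + 22·0.28 + 15·0.33
 = 10.92 + 6.16 + 4.95
 = 22.03

22.03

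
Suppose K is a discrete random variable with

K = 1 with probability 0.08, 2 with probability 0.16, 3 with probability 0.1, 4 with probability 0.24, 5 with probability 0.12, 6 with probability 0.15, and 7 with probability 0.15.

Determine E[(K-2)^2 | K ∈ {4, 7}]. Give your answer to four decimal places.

P(K ∈ {4, 7}) = 0.24 + 0.15 = 0.39.
E[(K-2)^2 | K ∈ {4, 7}] = [4·0.24 + 25·0.15] / 0.39
 = 4.71 / 0.39
 = 157/13

12.0769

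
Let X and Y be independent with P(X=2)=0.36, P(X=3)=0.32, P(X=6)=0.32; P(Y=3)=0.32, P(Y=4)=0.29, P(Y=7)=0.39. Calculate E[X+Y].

8.45

E[X+Y] = Σ_x Σ_y (x+y) · P(X=x)P(Y=y)
 = 5·0.1152 + 6·0.1044 + 9·0.1404 + 6·0.1024 + 7·0.0928 + 10·0.1248 + 9·0.1024 + 10·0.0928 + 13·0.1248
 = 0.576 + 0.6264 + 1.2636 + 0.6144 + 0.6496 + 1.248 + 0.9216 + 0.928 + 1.6224
 = 8.45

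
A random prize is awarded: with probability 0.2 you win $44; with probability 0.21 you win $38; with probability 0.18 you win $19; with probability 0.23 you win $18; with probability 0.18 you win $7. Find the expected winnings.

E[payout] = 44·0.2 + 38·0.21 + 19·0.18 + 18·0.23 + 7·0.18
 = 8.8 + 7.98 + 3.42 + 4.14 + 1.26
 = 25.6

25.6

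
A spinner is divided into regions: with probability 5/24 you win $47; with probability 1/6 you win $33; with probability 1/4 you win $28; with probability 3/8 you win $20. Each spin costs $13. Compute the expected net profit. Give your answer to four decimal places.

16.7917

E[payout] = 47·5/24 + 33·1/6 + 28·1/4 + 20·3/8
 = 235/24 + 11/2 + 7 + 15/2
 = 715/24
Net = 715/24 - 13 = 403/24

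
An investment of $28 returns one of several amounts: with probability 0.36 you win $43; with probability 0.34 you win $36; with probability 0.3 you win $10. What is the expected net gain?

E[payout] = 43·0.36 + 36·0.34 + 10·0.3
 = 15.48 + 12.24 + 3
 = 30.72
Net = 30.72 - 28 = 2.72

2.72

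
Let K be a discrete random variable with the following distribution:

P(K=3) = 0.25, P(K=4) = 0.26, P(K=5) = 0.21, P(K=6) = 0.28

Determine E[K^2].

E[K^2] = Σ k^2·P(K=k)
 = 9·0.25 + 16·0.26 + 25·0.21 + 36·0.28
 = 2.25 + 4.16 + 5.25 + 10.08
 = 21.74

21.74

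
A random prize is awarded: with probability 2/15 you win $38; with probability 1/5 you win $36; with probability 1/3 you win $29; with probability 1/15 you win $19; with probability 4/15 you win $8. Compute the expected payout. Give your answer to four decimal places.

25.3333

E[payout] = 38·2/15 + 36·1/5 + 29·1/3 + 19·1/15 + 8·4/15
 = 76/15 + 36/5 + 29/3 + 19/15 + 32/15
 = 76/3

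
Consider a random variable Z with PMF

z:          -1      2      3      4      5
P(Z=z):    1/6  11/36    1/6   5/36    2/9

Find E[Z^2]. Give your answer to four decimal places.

10.6667

E[Z^2] = Σ z^2·P(Z=z)
 = 1·1/6 + 4·11/36 + 9·1/6 + 16·5/36 + 25·2/9
 = 1/6 + 11/9 + 3/2 + 20/9 + 50/9
 = 32/3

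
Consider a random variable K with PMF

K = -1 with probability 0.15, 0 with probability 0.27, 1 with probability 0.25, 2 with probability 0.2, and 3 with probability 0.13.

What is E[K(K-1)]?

E[K(K-1)] = Σ k(k-1)·P(K=k)
 = 2·0.15 + 0·0.27 + 0·0.25 + 2·0.2 + 6·0.13
 = 0.3 + 0 + 0 + 0.4 + 0.78
 = 1.48

1.48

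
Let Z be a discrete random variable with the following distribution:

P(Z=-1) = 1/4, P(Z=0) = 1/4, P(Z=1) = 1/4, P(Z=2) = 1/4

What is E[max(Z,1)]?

1.25

E[max(Z,1)] = Σ max(z,1)·P(Z=z)
 = 1·1/4 + 1·1/4 + 1·1/4 + 2·1/4
 = 1/4 + 1/4 + 1/4 + 1/2
 = 5/4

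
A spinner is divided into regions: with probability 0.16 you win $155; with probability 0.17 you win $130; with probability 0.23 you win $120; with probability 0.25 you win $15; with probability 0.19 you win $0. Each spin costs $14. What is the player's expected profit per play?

E[payout] = 155·0.16 + 130·0.17 + 120·0.23 + 15·0.25 + 0·0.19
 = 24.8 + 22.1 + 27.6 + 3.75 + 0
 = 78.25
Net = 78.25 - 14 = 64.25

64.25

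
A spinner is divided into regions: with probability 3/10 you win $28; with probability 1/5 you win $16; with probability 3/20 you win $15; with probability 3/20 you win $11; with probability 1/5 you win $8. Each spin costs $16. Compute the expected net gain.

E[payout] = 28·3/10 + 16·1/5 + 15·3/20 + 11·3/20 + 8·1/5
 = 42/5 + 16/5 + 9/4 + 33/20 + 8/5
 = 171/10
Net = 171/10 - 16 = 11/10

1.1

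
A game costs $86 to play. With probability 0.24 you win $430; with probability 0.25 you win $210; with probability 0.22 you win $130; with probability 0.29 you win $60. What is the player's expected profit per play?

115.7

E[payout] = 430·0.24 + 210·0.25 + 130·0.22 + 60·0.29
 = 103.2 + 52.5 + 28.6 + 17.4
 = 201.7
Net = 201.7 - 86 = 115.7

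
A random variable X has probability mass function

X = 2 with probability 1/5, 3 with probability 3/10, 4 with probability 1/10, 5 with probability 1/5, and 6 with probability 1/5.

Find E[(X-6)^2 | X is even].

7.2

P(X is even) = 1/5 + 1/10 + 1/5 = 1/2.
E[(X-6)^2 | X is even] = [16·1/5 + 4·1/10 + 0·1/5] / (1/2)
 = 18/5 / (1/2)
 = 36/5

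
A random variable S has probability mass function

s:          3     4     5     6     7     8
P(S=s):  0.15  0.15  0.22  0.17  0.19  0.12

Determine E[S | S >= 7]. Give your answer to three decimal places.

P(S >= 7) = 0.19 + 0.12 = 0.31.
E[S | S >= 7] = [7·0.19 + 8·0.12] / 0.31
 = 2.29 / 0.31
 = 229/31

7.387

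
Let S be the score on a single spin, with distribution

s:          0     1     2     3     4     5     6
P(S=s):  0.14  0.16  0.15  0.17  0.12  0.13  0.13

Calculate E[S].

E[S] = Σ s·P(S=s)
 = 0·0.14 + 1·0.16 + 2·0.15 + 3·0.17 + 4·0.12 + 5·0.13 + 6·0.13
 = 0 + 0.16 + 0.3 + 0.51 + 0.48 + 0.65 + 0.78
 = 2.88

2.88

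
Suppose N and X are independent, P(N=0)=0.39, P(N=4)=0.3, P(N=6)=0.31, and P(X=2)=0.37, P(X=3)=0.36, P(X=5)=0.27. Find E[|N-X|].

2.5246

E[|N-X|] = Σ_n Σ_x |n-x| · P(N=n)P(X=x)
 = 2·0.1443 + 3·0.1404 + 5·0.1053 + 2·0.111 + 1·0.108 + 1·0.081 + 4·0.1147 + 3·0.1116 + 1·0.0837
 = 0.2886 + 0.4212 + 0.5265 + 0.222 + 0.108 + 0.081 + 0.4588 + 0.3348 + 0.0837
 = 2.5246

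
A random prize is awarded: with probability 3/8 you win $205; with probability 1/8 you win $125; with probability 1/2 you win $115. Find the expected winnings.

150

E[payout] = 205·3/8 + 125·1/8 + 115·1/2
 = 615/8 + 125/8 + 115/2
 = 150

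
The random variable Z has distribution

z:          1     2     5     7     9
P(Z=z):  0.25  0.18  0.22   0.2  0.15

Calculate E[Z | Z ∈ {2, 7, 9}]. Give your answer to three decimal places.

P(Z ∈ {2, 7, 9}) = 0.18 + 0.2 + 0.15 = 0.53.
E[Z | Z ∈ {2, 7, 9}] = [2·0.18 + 7·0.2 + 9·0.15] / 0.53
 = 3.11 / 0.53
 = 311/53

5.868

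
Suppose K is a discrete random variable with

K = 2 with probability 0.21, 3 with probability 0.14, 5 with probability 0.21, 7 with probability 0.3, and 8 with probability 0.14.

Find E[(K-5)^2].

E[(K-5)^2] = Σ (k-5)^2·P(K=k)
 = 9·0.21 + 4·0.14 + 0·0.21 + 4·0.3 + 9·0.14
 = 1.89 + 0.56 + 0 + 1.2 + 1.26
 = 4.91

4.91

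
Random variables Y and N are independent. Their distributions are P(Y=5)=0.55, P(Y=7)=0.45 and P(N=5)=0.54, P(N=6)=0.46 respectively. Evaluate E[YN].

E[YN] = Σ_y Σ_n yn · P(Y=y)P(N=n)
 = 25·0.297 + 30·0.253 + 35·0.243 + 42·0.207
 = 7.425 + 7.59 + 8.505 + 8.694
 = 32.214

32.214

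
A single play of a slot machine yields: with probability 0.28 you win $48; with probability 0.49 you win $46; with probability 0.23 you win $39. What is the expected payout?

E[payout] = 48·0.28 + 46·0.49 + 39·0.23
 = 13.44 + 22.54 + 8.97
 = 44.95

44.95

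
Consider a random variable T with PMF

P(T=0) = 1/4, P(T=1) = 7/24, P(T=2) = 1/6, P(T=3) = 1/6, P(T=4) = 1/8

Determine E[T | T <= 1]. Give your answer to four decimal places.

P(T <= 1) = 1/4 + 7/24 = 13/24.
E[T | T <= 1] = [0·1/4 + 1·7/24] / (13/24)
 = 7/24 / (13/24)
 = 7/13

0.5385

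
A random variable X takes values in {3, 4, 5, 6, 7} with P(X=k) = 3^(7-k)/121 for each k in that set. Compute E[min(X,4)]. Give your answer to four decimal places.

E[min(X,4)] = Σ min(x,4)·P(X=x)
 = 3·81/121 + 4·27/121 + 4·9/121 + 4·3/121 + 4·1/121
 = 243/121 + 108/121 + 36/121 + 12/121 + 4/121
 = 403/121

3.3306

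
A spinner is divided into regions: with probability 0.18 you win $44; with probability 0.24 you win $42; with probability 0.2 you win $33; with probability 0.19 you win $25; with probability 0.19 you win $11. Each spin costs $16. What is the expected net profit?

E[payout] = 44·0.18 + 42·0.24 + 33·0.2 + 25·0.19 + 11·0.19
 = 7.92 + 10.08 + 6.6 + 4.75 + 2.09
 = 31.44
Net = 31.44 - 16 = 15.44

15.44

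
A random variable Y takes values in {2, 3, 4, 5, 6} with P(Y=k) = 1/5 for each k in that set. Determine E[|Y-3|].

1.4

E[|Y-3|] = Σ |y-3|·P(Y=y)
 = 1·1/5 + 0·1/5 + 1·1/5 + 2·1/5 + 3·1/5
 = 1/5 + 0 + 1/5 + 2/5 + 3/5
 = 7/5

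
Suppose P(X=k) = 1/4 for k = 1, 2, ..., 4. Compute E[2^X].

E[2^X] = Σ 2^x·P(X=x)
 = 2·1/4 + 4·1/4 + 8·1/4 + 16·1/4
 = 1/2 + 1 + 2 + 4
 = 15/2

7.5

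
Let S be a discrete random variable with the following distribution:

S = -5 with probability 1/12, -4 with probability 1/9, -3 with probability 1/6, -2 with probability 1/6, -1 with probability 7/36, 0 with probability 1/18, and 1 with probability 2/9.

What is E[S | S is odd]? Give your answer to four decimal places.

-1.3333

P(S is odd) = 1/12 + 1/6 + 7/36 + 2/9 = 2/3.
E[S | S is odd] = [(-5)·1/12 + (-3)·1/6 + (-1)·7/36 + 1·2/9] / (2/3)
 = -8/9 / (2/3)
 = -4/3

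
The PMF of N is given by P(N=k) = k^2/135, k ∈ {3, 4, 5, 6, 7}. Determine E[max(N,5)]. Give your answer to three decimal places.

E[max(N,5)] = Σ max(n,5)·P(N=n)
 = 5·1/15 + 5·16/135 + 5·5/27 + 6·4/15 + 7·49/135
 = 1/3 + 16/27 + 25/27 + 8/5 + 343/135
 = 809/135

5.993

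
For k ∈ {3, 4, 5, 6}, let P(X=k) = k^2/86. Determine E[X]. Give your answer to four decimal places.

5.0233

E[X] = Σ x·P(X=x)
 = 3·9/86 + 4·8/43 + 5·25/86 + 6·18/43
 = 27/86 + 32/43 + 125/86 + 108/43
 = 216/43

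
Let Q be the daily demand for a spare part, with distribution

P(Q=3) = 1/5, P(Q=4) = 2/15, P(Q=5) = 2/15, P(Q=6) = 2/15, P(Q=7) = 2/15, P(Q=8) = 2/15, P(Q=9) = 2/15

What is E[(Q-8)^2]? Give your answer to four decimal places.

9.1333

E[(Q-8)^2] = Σ (q-8)^2·P(Q=q)
 = 25·1/5 + 16·2/15 + 9·2/15 + 4·2/15 + 1·2/15 + 0·2/15 + 1·2/15
 = 5 + 32/15 + 6/5 + 8/15 + 2/15 + 0 + 2/15
 = 137/15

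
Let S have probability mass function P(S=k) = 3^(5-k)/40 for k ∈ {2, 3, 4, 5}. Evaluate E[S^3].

E[S^3] = Σ s^3·P(S=s)
 = 8·27/40 + 27·9/40 + 64·3/40 + 125·1/40
 = 27/5 + 243/40 + 24/5 + 25/8
 = 97/5

19.4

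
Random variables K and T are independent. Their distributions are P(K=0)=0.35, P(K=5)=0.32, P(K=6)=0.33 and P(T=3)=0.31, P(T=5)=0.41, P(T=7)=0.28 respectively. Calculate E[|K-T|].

2.6412

E[|K-T|] = Σ_k Σ_t |k-t| · P(K=k)P(T=t)
 = 3·0.1085 + 5·0.1435 + 7·0.098 + 2·0.0992 + 0·0.1312 + 2·0.0896 + 3·0.1023 + 1·0.1353 + 1·0.0924
 = 0.3255 + 0.7175 + 0.686 + 0.1984 + 0 + 0.1792 + 0.3069 + 0.1353 + 0.0924
 = 2.6412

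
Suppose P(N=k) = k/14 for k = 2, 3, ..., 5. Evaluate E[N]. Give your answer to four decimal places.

3.8571

E[N] = Σ n·P(N=n)
 = 2·1/7 + 3·3/14 + 4·2/7 + 5·5/14
 = 2/7 + 9/14 + 8/7 + 25/14
 = 27/7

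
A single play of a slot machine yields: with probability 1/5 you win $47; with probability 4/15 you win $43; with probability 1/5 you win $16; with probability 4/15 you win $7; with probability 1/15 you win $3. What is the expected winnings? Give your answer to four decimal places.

26.1333

E[payout] = 47·1/5 + 43·4/15 + 16·1/5 + 7·4/15 + 3·1/15
 = 47/5 + 172/15 + 16/5 + 28/15 + 1/5
 = 392/15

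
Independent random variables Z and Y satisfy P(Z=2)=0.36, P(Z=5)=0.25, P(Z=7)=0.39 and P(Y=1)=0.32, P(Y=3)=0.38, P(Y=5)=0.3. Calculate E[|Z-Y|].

E[|Z-Y|] = Σ_z Σ_y |z-y| · P(Z=z)P(Y=y)
 = 1·0.1152 + 1·0.1368 + 3·0.108 + 4·0.08 + 2·0.095 + 0·0.075 + 6·0.1248 + 4·0.1482 + 2·0.117
 = 0.1152 + 0.1368 + 0.324 + 0.32 + 0.19 + 0 + 0.7488 + 0.5928 + 0.234
 = 2.6616

2.6616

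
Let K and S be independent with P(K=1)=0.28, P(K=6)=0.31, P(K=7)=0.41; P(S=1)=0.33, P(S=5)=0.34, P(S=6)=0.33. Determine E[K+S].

9.02

E[K+S] = Σ_k Σ_s (k+s) · P(K=k)P(S=s)
 = 2·0.0924 + 6·0.0952 + 7·0.0924 + 7·0.1023 + 11·0.1054 + 12·0.1023 + 8·0.1353 + 12·0.1394 + 13·0.1353
 = 0.1848 + 0.5712 + 0.6468 + 0.7161 + 1.1594 + 1.2276 + 1.0824 + 1.6728 + 1.7589
 = 9.02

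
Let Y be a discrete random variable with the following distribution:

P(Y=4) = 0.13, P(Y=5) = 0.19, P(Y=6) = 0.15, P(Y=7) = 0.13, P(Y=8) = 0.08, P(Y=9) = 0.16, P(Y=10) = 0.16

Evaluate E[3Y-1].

E[3Y-1] = Σ (3y-1)·P(Y=y)
 = 11·0.13 + 14·0.19 + 17·0.15 + 20·0.13 + 23·0.08 + 26·0.16 + 29·0.16
 = 1.43 + 2.66 + 2.55 + 2.6 + 1.84 + 4.16 + 4.64
 = 19.88

19.88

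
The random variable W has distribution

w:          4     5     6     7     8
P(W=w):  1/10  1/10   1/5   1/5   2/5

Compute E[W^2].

E[W^2] = Σ w^2·P(W=w)
 = 16·1/10 + 25·1/10 + 36·1/5 + 49·1/5 + 64·2/5
 = 8/5 + 5/2 + 36/5 + 49/5 + 128/5
 = 467/10

46.7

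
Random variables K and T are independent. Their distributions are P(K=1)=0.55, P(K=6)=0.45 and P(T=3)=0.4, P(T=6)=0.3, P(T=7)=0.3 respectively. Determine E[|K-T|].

E[|K-T|] = Σ_k Σ_t |k-t| · P(K=k)P(T=t)
 = 2·0.22 + 5·0.165 + 6·0.165 + 3·0.18 + 0·0.135 + 1·0.135
 = 0.44 + 0.825 + 0.99 + 0.54 + 0 + 0.135
 = 2.93

2.93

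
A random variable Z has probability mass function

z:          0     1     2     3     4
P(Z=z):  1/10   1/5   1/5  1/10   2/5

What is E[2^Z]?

E[2^Z] = Σ 2^z·P(Z=z)
 = 1·1/10 + 2·1/5 + 4·1/5 + 8·1/10 + 16·2/5
 = 1/10 + 2/5 + 4/5 + 4/5 + 32/5
 = 17/2

8.5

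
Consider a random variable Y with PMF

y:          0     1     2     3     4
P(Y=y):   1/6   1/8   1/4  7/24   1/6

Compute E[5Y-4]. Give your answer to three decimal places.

E[5Y-4] = Σ (5y-4)·P(Y=y)
 = (-4)·1/6 + 1·1/8 + 6·1/4 + 11·7/24 + 16·1/6
 = (-2/3) + 1/8 + 3/2 + 77/24 + 8/3
 = 41/6

6.833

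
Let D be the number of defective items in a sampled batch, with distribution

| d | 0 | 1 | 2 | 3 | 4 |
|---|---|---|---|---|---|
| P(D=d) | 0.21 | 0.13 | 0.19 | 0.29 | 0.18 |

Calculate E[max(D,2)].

E[max(D,2)] = Σ max(d,2)·P(D=d)
 = 2·0.21 + 2·0.13 + 2·0.19 + 3·0.29 + 4·0.18
 = 0.42 + 0.26 + 0.38 + 0.87 + 0.72
 = 2.65

2.65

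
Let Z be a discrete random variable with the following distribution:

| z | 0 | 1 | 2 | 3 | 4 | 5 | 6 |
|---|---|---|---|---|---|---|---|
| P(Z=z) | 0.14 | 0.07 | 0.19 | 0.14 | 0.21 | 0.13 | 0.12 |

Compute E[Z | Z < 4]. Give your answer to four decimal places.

1.6111

P(Z < 4) = 0.14 + 0.07 + 0.19 + 0.14 = 0.54.
E[Z | Z < 4] = [0·0.14 + 1·0.07 + 2·0.19 + 3·0.14] / 0.54
 = 0.87 / 0.54
 = 29/18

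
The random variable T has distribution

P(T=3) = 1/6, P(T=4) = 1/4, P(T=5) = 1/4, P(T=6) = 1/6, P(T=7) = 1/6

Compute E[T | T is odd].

P(T is odd) = 1/6 + 1/4 + 1/6 = 7/12.
E[T | T is odd] = [3·1/6 + 5·1/4 + 7·1/6] / (7/12)
 = 35/12 / (7/12)
 = 5

5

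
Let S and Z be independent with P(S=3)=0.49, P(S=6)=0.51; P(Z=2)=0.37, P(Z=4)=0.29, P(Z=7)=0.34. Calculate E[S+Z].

8.81

E[S+Z] = Σ_s Σ_z (s+z) · P(S=s)P(Z=z)
 = 5·0.1813 + 7·0.1421 + 10·0.1666 + 8·0.1887 + 10·0.1479 + 13·0.1734
 = 0.9065 + 0.9947 + 1.666 + 1.5096 + 1.479 + 2.2542
 = 8.81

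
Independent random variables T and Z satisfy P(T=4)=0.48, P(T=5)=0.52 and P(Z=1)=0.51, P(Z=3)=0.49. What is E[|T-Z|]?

E[|T-Z|] = Σ_t Σ_z |t-z| · P(T=t)P(Z=z)
 = 3·0.2448 + 1·0.2352 + 4·0.2652 + 2·0.2548
 = 0.7344 + 0.2352 + 1.0608 + 0.5096
 = 2.54

2.54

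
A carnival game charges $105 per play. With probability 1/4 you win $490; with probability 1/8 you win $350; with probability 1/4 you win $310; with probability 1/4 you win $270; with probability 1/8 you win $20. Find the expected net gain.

E[payout] = 490·1/4 + 350·1/8 + 310·1/4 + 270·1/4 + 20·1/8
 = 245/2 + 175/4 + 155/2 + 135/2 + 5/2
 = 1255/4
Net = 1255/4 - 105 = 835/4

208.75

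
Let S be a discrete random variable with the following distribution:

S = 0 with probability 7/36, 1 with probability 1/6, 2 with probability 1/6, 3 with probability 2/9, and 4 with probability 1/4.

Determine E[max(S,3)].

E[max(S,3)] = Σ max(s,3)·P(S=s)
 = 3·7/36 + 3·1/6 + 3·1/6 + 3·2/9 + 4·1/4
 = 7/12 + 1/2 + 1/2 + 2/3 + 1
 = 13/4

3.25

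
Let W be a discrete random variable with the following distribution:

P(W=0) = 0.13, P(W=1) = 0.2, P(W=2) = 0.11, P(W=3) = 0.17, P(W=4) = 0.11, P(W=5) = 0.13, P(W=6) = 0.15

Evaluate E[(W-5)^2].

8.38

E[(W-5)^2] = Σ (w-5)^2·P(W=w)
 = 25·0.13 + 16·0.2 + 9·0.11 + 4·0.17 + 1·0.11 + 0·0.13 + 1·0.15
 = 3.25 + 3.2 + 0.99 + 0.68 + 0.11 + 0 + 0.15
 = 8.38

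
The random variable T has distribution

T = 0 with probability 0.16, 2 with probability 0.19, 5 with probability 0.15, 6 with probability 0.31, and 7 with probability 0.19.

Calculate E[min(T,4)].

E[min(T,4)] = Σ min(t,4)·P(T=t)
 = 0·0.16 + 2·0.19 + 4·0.15 + 4·0.31 + 4·0.19
 = 0 + 0.38 + 0.6 + 1.24 + 0.76
 = 2.98

2.98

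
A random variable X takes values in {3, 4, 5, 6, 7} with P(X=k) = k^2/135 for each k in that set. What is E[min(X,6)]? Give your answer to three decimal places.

E[min(X,6)] = Σ min(x,6)·P(X=x)
 = 3·1/15 + 4·16/135 + 5·5/27 + 6·4/15 + 6·49/135
 = 1/5 + 64/135 + 25/27 + 8/5 + 98/45
 = 242/45

5.378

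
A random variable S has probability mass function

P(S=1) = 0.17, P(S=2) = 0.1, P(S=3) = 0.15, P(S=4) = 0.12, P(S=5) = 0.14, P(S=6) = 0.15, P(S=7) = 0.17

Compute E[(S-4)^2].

4.35

E[(S-4)^2] = Σ (s-4)^2·P(S=s)
 = 9·0.17 + 4·0.1 + 1·0.15 + 0·0.12 + 1·0.14 + 4·0.15 + 9·0.17
 = 1.53 + 0.4 + 0.15 + 0 + 0.14 + 0.6 + 1.53
 = 4.35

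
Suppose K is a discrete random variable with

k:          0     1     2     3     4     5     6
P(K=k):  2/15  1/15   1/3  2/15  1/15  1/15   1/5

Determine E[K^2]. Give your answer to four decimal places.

12.5333

E[K^2] = Σ k^2·P(K=k)
 = 0·2/15 + 1·1/15 + 4·1/3 + 9·2/15 + 16·1/15 + 25·1/15 + 36·1/5
 = 0 + 1/15 + 4/3 + 6/5 + 16/15 + 5/3 + 36/5
 = 188/15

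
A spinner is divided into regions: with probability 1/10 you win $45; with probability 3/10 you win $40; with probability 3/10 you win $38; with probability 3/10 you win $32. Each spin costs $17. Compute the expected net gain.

E[payout] = 45·1/10 + 40·3/10 + 38·3/10 + 32·3/10
 = 9/2 + 12 + 57/5 + 48/5
 = 75/2
Net = 75/2 - 17 = 41/2

20.5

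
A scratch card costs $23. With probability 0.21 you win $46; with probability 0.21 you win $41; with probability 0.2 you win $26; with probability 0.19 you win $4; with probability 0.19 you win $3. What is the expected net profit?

E[payout] = 46·0.21 + 41·0.21 + 26·0.2 + 4·0.19 + 3·0.19
 = 9.66 + 8.61 + 5.2 + 0.76 + 0.57
 = 24.8
Net = 24.8 - 23 = 1.8

1.8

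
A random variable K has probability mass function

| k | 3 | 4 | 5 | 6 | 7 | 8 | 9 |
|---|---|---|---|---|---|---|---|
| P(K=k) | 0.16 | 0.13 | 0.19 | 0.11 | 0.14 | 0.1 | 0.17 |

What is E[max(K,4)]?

E[max(K,4)] = Σ max(k,4)·P(K=k)
 = 4·0.16 + 4·0.13 + 5·0.19 + 6·0.11 + 7·0.14 + 8·0.1 + 9·0.17
 = 0.64 + 0.52 + 0.95 + 0.66 + 0.98 + 0.8 + 1.53
 = 6.08

6.08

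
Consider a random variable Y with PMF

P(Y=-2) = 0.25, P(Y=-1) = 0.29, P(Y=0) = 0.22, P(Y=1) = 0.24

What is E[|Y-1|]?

1.55

E[|Y-1|] = Σ |y-1|·P(Y=y)
 = 3·0.25 + 2·0.29 + 1·0.22 + 0·0.24
 = 0.75 + 0.58 + 0.22 + 0
 = 1.55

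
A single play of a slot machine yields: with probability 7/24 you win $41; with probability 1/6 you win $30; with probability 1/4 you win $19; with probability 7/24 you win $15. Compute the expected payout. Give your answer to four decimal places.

E[payout] = 41·7/24 + 30·1/6 + 19·1/4 + 15·7/24
 = 287/24 + 5 + 19/4 + 35/8
 = 313/12

26.0833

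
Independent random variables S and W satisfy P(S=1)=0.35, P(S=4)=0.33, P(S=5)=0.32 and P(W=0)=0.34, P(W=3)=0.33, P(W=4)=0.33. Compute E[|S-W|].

E[|S-W|] = Σ_s Σ_w |s-w| · P(S=s)P(W=w)
 = 1·0.119 + 2·0.1155 + 3·0.1155 + 4·0.1122 + 1·0.1089 + 0·0.1089 + 5·0.1088 + 2·0.1056 + 1·0.1056
 = 0.119 + 0.231 + 0.3465 + 0.4488 + 0.1089 + 0 + 0.544 + 0.2112 + 0.1056
 = 2.115

2.115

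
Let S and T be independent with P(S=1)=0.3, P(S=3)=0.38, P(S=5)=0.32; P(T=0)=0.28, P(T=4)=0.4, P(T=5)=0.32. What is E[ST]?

E[ST] = Σ_s Σ_t st · P(S=s)P(T=t)
 = 0·0.084 + 4·0.12 + 5·0.096 + 0·0.1064 + 12·0.152 + 15·0.1216 + 0·0.0896 + 20·0.128 + 25·0.1024
 = 0 + 0.48 + 0.48 + 0 + 1.824 + 1.824 + 0 + 2.56 + 2.56
 = 9.728

9.728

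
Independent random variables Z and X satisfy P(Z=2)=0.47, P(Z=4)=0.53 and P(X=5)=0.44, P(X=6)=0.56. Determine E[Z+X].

E[Z+X] = Σ_z Σ_x (z+x) · P(Z=z)P(X=x)
 = 7·0.2068 + 8·0.2632 + 9·0.2332 + 10·0.2968
 = 1.4476 + 2.1056 + 2.0988 + 2.968
 = 8.62

8.62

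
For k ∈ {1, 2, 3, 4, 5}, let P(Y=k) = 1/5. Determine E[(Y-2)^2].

3

E[(Y-2)^2] = Σ (y-2)^2·P(Y=y)
 = 1·1/5 + 0·1/5 + 1·1/5 + 4·1/5 + 9·1/5
 = 1/5 + 0 + 1/5 + 4/5 + 9/5
 = 3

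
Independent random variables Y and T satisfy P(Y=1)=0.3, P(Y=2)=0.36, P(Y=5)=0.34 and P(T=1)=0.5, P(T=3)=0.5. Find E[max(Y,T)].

3.2

E[max(Y,T)] = Σ_y Σ_t max(y,t) · P(Y=y)P(T=t)
 = 1·0.15 + 3·0.15 + 2·0.18 + 3·0.18 + 5·0.17 + 5·0.17
 = 0.15 + 0.45 + 0.36 + 0.54 + 0.85 + 0.85
 = 3.2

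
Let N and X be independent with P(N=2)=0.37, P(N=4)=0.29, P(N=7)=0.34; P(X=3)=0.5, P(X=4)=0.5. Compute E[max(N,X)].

4.835

E[max(N,X)] = Σ_n Σ_x max(n,x) · P(N=n)P(X=x)
 = 3·0.185 + 4·0.185 + 4·0.145 + 4·0.145 + 7·0.17 + 7·0.17
 = 0.555 + 0.74 + 0.58 + 0.58 + 1.19 + 1.19
 = 4.835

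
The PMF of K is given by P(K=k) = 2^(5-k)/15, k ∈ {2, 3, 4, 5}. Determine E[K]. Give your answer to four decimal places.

E[K] = Σ k·P(K=k)
 = 2·8/15 + 3·4/15 + 4·2/15 + 5·1/15
 = 16/15 + 4/5 + 8/15 + 1/3
 = 41/15

2.7333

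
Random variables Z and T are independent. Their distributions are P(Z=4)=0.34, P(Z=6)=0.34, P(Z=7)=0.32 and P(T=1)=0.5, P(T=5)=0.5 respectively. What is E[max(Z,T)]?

E[max(Z,T)] = Σ_z Σ_t max(z,t) · P(Z=z)P(T=t)
 = 4·0.17 + 5·0.17 + 6·0.17 + 6·0.17 + 7·0.16 + 7·0.16
 = 0.68 + 0.85 + 1.02 + 1.02 + 1.12 + 1.12
 = 5.81

5.81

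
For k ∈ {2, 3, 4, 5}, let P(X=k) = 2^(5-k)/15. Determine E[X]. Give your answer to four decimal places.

E[X] = Σ x·P(X=x)
 = 2·8/15 + 3·4/15 + 4·2/15 + 5·1/15
 = 16/15 + 4/5 + 8/15 + 1/3
 = 41/15

2.7333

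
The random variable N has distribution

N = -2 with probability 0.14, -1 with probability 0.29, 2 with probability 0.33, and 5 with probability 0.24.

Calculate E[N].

1.29

E[N] = Σ n·P(N=n)
 = (-2)·0.14 + (-1)·0.29 + 2·0.33 + 5·0.24
 = (-0.28) + (-0.29) + 0.66 + 1.2
 = 1.29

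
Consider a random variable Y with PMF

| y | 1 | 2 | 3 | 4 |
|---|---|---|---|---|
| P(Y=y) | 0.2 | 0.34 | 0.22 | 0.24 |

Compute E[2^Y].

7.36

E[2^Y] = Σ 2^y·P(Y=y)
 = 2·0.2 + 4·0.34 + 8·0.22 + 16·0.24
 = 0.4 + 1.36 + 1.76 + 3.84
 = 7.36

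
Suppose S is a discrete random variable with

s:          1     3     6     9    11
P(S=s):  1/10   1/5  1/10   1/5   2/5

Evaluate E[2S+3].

E[2S+3] = Σ (2s+3)·P(S=s)
 = 5·1/10 + 9·1/5 + 15·1/10 + 21·1/5 + 25·2/5
 = 1/2 + 9/5 + 3/2 + 21/5 + 10
 = 18

18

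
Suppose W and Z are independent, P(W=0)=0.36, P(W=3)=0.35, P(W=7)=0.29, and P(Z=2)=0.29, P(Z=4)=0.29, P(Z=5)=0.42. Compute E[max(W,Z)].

4.8579

E[max(W,Z)] = Σ_w Σ_z max(w,z) · P(W=w)P(Z=z)
 = 2·0.1044 + 4·0.1044 + 5·0.1512 + 3·0.1015 + 4·0.1015 + 5·0.147 + 7·0.0841 + 7·0.0841 + 7·0.1218
 = 0.2088 + 0.4176 + 0.756 + 0.3045 + 0.406 + 0.735 + 0.5887 + 0.5887 + 0.8526
 = 4.8579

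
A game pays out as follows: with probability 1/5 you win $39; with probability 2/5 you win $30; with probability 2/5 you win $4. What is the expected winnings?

21.4

E[payout] = 39·1/5 + 30·2/5 + 4·2/5
 = 39/5 + 12 + 8/5
 = 107/5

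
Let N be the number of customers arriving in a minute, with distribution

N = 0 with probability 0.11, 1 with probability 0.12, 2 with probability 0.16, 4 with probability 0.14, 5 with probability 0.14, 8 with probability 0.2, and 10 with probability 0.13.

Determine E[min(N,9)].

4.47

E[min(N,9)] = Σ min(n,9)·P(N=n)
 = 0·0.11 + 1·0.12 + 2·0.16 + 4·0.14 + 5·0.14 + 8·0.2 + 9·0.13
 = 0 + 0.12 + 0.32 + 0.56 + 0.7 + 1.6 + 1.17
 = 4.47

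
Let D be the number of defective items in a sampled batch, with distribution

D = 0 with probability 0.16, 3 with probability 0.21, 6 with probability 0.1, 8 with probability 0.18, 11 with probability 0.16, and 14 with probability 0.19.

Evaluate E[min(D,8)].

5.47

E[min(D,8)] = Σ min(d,8)·P(D=d)
 = 0·0.16 + 3·0.21 + 6·0.1 + 8·0.18 + 8·0.16 + 8·0.19
 = 0 + 0.63 + 0.6 + 1.44 + 1.28 + 1.52
 = 5.47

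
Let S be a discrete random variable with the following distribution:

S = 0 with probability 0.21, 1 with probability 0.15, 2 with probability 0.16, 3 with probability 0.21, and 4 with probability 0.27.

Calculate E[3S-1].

5.54

E[3S-1] = Σ (3s-1)·P(S=s)
 = (-1)·0.21 + 2·0.15 + 5·0.16 + 8·0.21 + 11·0.27
 = (-0.21) + 0.3 + 0.8 + 1.68 + 2.97
 = 5.54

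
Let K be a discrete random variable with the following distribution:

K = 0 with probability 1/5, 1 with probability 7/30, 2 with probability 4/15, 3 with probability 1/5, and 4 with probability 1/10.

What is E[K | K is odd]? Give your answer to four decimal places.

1.9231

P(K is odd) = 7/30 + 1/5 = 13/30.
E[K | K is odd] = [1·7/30 + 3·1/5] / (13/30)
 = 5/6 / (13/30)
 = 25/13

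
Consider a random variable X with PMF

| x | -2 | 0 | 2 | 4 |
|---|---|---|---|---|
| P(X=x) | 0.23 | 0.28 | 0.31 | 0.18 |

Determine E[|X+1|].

E[|X+1|] = Σ |x+1|·P(X=x)
 = 1·0.23 + 1·0.28 + 3·0.31 + 5·0.18
 = 0.23 + 0.28 + 0.93 + 0.9
 = 2.34

2.34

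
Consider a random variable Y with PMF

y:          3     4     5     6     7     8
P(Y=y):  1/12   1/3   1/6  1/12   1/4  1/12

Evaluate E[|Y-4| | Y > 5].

3

P(Y > 5) = 1/12 + 1/4 + 1/12 = 5/12.
E[|Y-4| | Y > 5] = [2·1/12 + 3·1/4 + 4·1/12] / (5/12)
 = 5/4 / (5/12)
 = 3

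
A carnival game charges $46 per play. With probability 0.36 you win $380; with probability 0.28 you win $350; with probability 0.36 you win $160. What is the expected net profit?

246.4

E[payout] = 380·0.36 + 350·0.28 + 160·0.36
 = 136.8 + 98 + 57.6
 = 292.4
Net = 292.4 - 46 = 246.4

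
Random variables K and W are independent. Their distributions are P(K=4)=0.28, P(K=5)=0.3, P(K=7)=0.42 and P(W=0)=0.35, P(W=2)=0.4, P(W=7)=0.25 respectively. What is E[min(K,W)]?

2.19

E[min(K,W)] = Σ_k Σ_w min(k,w) · P(K=k)P(W=w)
 = 0·0.098 + 2·0.112 + 4·0.07 + 0·0.105 + 2·0.12 + 5·0.075 + 0·0.147 + 2·0.168 + 7·0.105
 = 0 + 0.224 + 0.28 + 0 + 0.24 + 0.375 + 0 + 0.336 + 0.735
 = 2.19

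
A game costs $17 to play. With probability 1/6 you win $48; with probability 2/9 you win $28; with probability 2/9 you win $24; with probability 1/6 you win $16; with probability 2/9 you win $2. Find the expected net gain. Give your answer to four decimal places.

5.6667

E[payout] = 48·1/6 + 28·2/9 + 24·2/9 + 16·1/6 + 2·2/9
 = 8 + 56/9 + 16/3 + 8/3 + 4/9
 = 68/3
Net = 68/3 - 17 = 17/3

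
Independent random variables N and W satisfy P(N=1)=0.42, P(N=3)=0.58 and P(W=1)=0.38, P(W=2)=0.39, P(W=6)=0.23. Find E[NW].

5.4864

E[NW] = Σ_n Σ_w nw · P(N=n)P(W=w)
 = 1·0.1596 + 2·0.1638 + 6·0.0966 + 3·0.2204 + 6·0.2262 + 18·0.1334
 = 0.1596 + 0.3276 + 0.5796 + 0.6612 + 1.3572 + 2.4012
 = 5.4864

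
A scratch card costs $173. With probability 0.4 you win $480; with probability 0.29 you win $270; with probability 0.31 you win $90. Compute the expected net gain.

E[payout] = 480·0.4 + 270·0.29 + 90·0.31
 = 192 + 78.3 + 27.9
 = 298.2
Net = 298.2 - 173 = 125.2

125.2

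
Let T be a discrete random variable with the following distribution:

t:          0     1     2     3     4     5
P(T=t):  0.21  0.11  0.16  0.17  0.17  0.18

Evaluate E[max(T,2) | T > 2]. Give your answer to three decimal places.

P(T > 2) = 0.17 + 0.17 + 0.18 = 0.52.
E[max(T,2) | T > 2] = [3·0.17 + 4·0.17 + 5·0.18] / 0.52
 = 2.09 / 0.52
 = 209/52

4.019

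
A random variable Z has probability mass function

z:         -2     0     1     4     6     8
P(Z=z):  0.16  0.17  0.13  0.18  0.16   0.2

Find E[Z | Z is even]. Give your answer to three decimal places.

P(Z is even) = 0.16 + 0.17 + 0.18 + 0.16 + 0.2 = 0.87.
E[Z | Z is even] = [(-2)·0.16 + 0·0.17 + 4·0.18 + 6·0.16 + 8·0.2] / 0.87
 = 2.96 / 0.87
 = 296/87

3.402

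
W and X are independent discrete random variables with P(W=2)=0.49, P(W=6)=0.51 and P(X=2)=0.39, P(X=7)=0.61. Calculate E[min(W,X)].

E[min(W,X)] = Σ_w Σ_x min(w,x) · P(W=w)P(X=x)
 = 2·0.1911 + 2·0.2989 + 2·0.1989 + 6·0.3111
 = 0.3822 + 0.5978 + 0.3978 + 1.8666
 = 3.2444

3.2444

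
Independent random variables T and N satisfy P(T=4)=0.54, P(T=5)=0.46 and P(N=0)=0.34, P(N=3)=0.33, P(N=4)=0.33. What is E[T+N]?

E[T+N] = Σ_t Σ_n (t+n) · P(T=t)P(N=n)
 = 4·0.1836 + 7·0.1782 + 8·0.1782 + 5·0.1564 + 8·0.1518 + 9·0.1518
 = 0.7344 + 1.2474 + 1.4256 + 0.782 + 1.2144 + 1.3662
 = 6.77

6.77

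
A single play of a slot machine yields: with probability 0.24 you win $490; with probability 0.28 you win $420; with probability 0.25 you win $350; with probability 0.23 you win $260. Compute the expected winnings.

E[payout] = 490·0.24 + 420·0.28 + 350·0.25 + 260·0.23
 = 117.6 + 117.6 + 87.5 + 59.8
 = 382.5

382.5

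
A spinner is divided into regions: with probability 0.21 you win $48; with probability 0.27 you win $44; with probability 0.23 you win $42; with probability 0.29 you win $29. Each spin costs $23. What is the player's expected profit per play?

17.03

E[payout] = 48·0.21 + 44·0.27 + 42·0.23 + 29·0.29
 = 10.08 + 11.88 + 9.66 + 8.41
 = 40.03
Net = 40.03 - 23 = 17.03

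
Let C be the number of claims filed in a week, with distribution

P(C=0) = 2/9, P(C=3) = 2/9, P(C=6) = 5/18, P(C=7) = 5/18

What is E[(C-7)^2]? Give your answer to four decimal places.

14.7222

E[(C-7)^2] = Σ (c-7)^2·P(C=c)
 = 49·2/9 + 16·2/9 + 1·5/18 + 0·5/18
 = 98/9 + 32/9 + 5/18 + 0
 = 265/18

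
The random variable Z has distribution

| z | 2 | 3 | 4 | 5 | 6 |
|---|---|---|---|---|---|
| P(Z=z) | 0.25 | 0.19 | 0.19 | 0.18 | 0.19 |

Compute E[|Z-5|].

E[|Z-5|] = Σ |z-5|·P(Z=z)
 = 3·0.25 + 2·0.19 + 1·0.19 + 0·0.18 + 1·0.19
 = 0.75 + 0.38 + 0.19 + 0 + 0.19
 = 1.51

1.51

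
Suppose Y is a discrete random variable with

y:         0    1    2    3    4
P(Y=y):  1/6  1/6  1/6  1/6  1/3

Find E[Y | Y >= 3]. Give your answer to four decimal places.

P(Y >= 3) = 1/6 + 1/3 = 1/2.
E[Y | Y >= 3] = [3·1/6 + 4·1/3] / (1/2)
 = 11/6 / (1/2)
 = 11/3

3.6667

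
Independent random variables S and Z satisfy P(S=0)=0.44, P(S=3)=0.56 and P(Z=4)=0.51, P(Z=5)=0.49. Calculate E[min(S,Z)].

1.68

E[min(S,Z)] = Σ_s Σ_z min(s,z) · P(S=s)P(Z=z)
 = 0·0.2244 + 0·0.2156 + 3·0.2856 + 3·0.2744
 = 0 + 0 + 0.8568 + 0.8232
 = 1.68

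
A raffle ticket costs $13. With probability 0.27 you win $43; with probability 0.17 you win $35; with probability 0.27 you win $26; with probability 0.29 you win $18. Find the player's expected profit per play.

E[payout] = 43·0.27 + 35·0.17 + 26·0.27 + 18·0.29
 = 11.61 + 5.95 + 7.02 + 5.22
 = 29.8
Net = 29.8 - 13 = 16.8

16.8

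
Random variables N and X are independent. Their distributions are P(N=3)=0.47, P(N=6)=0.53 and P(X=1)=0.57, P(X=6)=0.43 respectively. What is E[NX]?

E[NX] = Σ_n Σ_x nx · P(N=n)P(X=x)
 = 3·0.2679 + 18·0.2021 + 6·0.3021 + 36·0.2279
 = 0.8037 + 3.6378 + 1.8126 + 8.2044
 = 14.4585

14.4585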